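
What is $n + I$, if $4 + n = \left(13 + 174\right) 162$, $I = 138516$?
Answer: $168806$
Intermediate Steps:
$n = 30290$ ($n = -4 + \left(13 + 174\right) 162 = -4 + 187 \cdot 162 = -4 + 30294 = 30290$)
$n + I = 30290 + 138516 = 168806$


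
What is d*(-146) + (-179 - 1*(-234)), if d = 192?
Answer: -27977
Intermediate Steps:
d*(-146) + (-179 - 1*(-234)) = 192*(-146) + (-179 - 1*(-234)) = -28032 + (-179 + 234) = -28032 + 55 = -27977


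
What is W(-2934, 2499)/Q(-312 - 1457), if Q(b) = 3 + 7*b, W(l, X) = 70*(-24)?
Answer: 84/619 ≈ 0.13570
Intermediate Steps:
W(l, X) = -1680
W(-2934, 2499)/Q(-312 - 1457) = -1680/(3 + 7*(-312 - 1457)) = -1680/(3 + 7*(-1769)) = -1680/(3 - 12383) = -1680/(-12380) = -1680*(-1/12380) = 84/619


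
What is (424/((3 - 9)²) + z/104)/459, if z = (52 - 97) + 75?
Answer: 5647/214812 ≈ 0.026288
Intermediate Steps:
z = 30 (z = -45 + 75 = 30)
(424/((3 - 9)²) + z/104)/459 = (424/((3 - 9)²) + 30/104)/459 = (424/((-6)²) + 30*(1/104))*(1/459) = (424/36 + 15/52)*(1/459) = (424*(1/36) + 15/52)*(1/459) = (106/9 + 15/52)*(1/459) = (5647/468)*(1/459) = 5647/214812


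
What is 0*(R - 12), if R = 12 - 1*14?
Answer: 0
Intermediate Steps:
R = -2 (R = 12 - 14 = -2)
0*(R - 12) = 0*(-2 - 12) = 0*(-14) = 0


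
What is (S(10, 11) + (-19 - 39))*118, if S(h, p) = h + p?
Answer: -4366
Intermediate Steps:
(S(10, 11) + (-19 - 39))*118 = ((10 + 11) + (-19 - 39))*118 = (21 - 58)*118 = -37*118 = -4366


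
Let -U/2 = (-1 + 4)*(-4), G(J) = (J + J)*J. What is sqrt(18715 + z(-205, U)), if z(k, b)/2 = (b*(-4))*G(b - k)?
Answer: I*sqrt(20118629) ≈ 4485.4*I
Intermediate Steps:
G(J) = 2*J**2 (G(J) = (2*J)*J = 2*J**2)
U = 24 (U = -2*(-1 + 4)*(-4) = -6*(-4) = -2*(-12) = 24)
z(k, b) = -16*b*(b - k)**2 (z(k, b) = 2*((b*(-4))*(2*(b - k)**2)) = 2*((-4*b)*(2*(b - k)**2)) = 2*(-8*b*(b - k)**2) = -16*b*(b - k)**2)
sqrt(18715 + z(-205, U)) = sqrt(18715 - 16*24*(24 - 1*(-205))**2) = sqrt(18715 - 16*24*(24 + 205)**2) = sqrt(18715 - 16*24*229**2) = sqrt(18715 - 16*24*52441) = sqrt(18715 - 20137344) = sqrt(-20118629) = I*sqrt(20118629)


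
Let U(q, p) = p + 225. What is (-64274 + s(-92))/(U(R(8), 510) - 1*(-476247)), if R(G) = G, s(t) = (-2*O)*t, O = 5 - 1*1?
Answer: -31769/238491 ≈ -0.13321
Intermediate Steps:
O = 4 (O = 5 - 1 = 4)
s(t) = -8*t (s(t) = (-2*4)*t = -8*t)
U(q, p) = 225 + p
(-64274 + s(-92))/(U(R(8), 510) - 1*(-476247)) = (-64274 - 8*(-92))/((225 + 510) - 1*(-476247)) = (-64274 + 736)/(735 + 476247) = -63538/476982 = -63538*1/476982 = -31769/238491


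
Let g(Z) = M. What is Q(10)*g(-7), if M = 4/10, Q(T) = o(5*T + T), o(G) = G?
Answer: 24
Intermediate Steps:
Q(T) = 6*T (Q(T) = 5*T + T = 6*T)
M = ⅖ (M = 4*(⅒) = ⅖ ≈ 0.40000)
g(Z) = ⅖
Q(10)*g(-7) = (6*10)*(⅖) = 60*(⅖) = 24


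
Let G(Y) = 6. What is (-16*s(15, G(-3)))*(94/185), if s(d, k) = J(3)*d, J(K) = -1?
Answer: 4512/37 ≈ 121.95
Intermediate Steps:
s(d, k) = -d
(-16*s(15, G(-3)))*(94/185) = (-(-16)*15)*(94/185) = (-16*(-15))*(94*(1/185)) = 240*(94/185) = 4512/37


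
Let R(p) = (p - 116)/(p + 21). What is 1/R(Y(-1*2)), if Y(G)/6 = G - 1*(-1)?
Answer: -15/122 ≈ -0.12295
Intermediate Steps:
Y(G) = 6 + 6*G (Y(G) = 6*(G - 1*(-1)) = 6*(G + 1) = 6*(1 + G) = 6 + 6*G)
R(p) = (-116 + p)/(21 + p)
1/R(Y(-1*2)) = 1/((-116 + (6 + 6*(-1*2)))/(21 + (6 + 6*(-1*2)))) = 1/((-116 + (6 + 6*(-2)))/(21 + (6 + 6*(-2)))) = 1/((-116 + (6 - 12))/(21 + (6 - 12))) = 1/((-116 - 6)/(21 - 6)) = 1/(-122/15) = -15/122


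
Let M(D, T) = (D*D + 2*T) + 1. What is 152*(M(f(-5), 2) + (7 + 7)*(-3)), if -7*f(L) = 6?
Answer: -270104/49 ≈ -5512.3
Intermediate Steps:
f(L) = -6/7 (f(L) = -1/7*6 = -6/7)
M(D, T) = 1 + D**2 + 2*T (M(D, T) = (D**2 + 2*T) + 1 = 1 + D**2 + 2*T)
152*(M(f(-5), 2) + (7 + 7)*(-3)) = 152*((1 + (-6/7)**2 + 2*2) + (7 + 7)*(-3)) = 152*((1 + 36/49 + 4) + 14*(-3)) = 152*(281/49 - 42) = 152*(-1777/49) = -270104/49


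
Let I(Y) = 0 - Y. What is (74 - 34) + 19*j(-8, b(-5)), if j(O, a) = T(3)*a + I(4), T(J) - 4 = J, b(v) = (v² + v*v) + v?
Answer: 5949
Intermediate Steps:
b(v) = v + 2*v² (b(v) = (v² + v²) + v = 2*v² + v = v + 2*v²)
T(J) = 4 + J
I(Y) = -Y
j(O, a) = -4 + 7*a (j(O, a) = (4 + 3)*a - 1*4 = 7*a - 4 = -4 + 7*a)
(74 - 34) + 19*j(-8, b(-5)) = (74 - 34) + 19*(-4 + 7*(-5*(1 + 2*(-5)))) = 40 + 19*(-4 + 7*(-5*(1 - 10))) = 40 + 19*(-4 + 7*(-5*(-9))) = 40 + 19*(-4 + 7*45) = 40 + 19*(-4 + 315) = 40 + 19*311 = 40 + 5909 = 5949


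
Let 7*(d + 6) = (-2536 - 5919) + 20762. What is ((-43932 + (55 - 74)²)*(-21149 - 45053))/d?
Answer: 1835582854/1115 ≈ 1.6463e+6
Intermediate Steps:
d = 12265/7 (d = -6 + ((-2536 - 5919) + 20762)/7 = -6 + (-8455 + 20762)/7 = -6 + (⅐)*12307 = -6 + 12307/7 = 12265/7 ≈ 1752.1)
((-43932 + (55 - 74)²)*(-21149 - 45053))/d = ((-43932 + (55 - 74)²)*(-21149 - 45053))/(12265/7) = ((-43932 + (-19)²)*(-66202))*(7/12265) = ((-43932 + 361)*(-66202))*(7/12265) = -43571*(-66202)*(7/12265) = 2884487342*(7/12265) = 1835582854/1115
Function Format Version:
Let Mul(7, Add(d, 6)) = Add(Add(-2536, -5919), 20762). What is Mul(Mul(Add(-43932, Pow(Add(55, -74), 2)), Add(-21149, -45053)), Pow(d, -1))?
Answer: Rational(1835582854, 1115) ≈ 1.6463e+6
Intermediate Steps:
d = Rational(12265, 7) (d = Add(-6, Mul(Rational(1, 7), Add(Add(-2536, -5919), 20762))) = Add(-6, Mul(Rational(1, 7), Add(-8455, 20762))) = Add(-6, Mul(Rational(1, 7), 12307)) = Add(-6, Rational(12307, 7)) = Rational(12265, 7) ≈ 1752.1)
Mul(Mul(Add(-43932, Pow(Add(55, -74), 2)), Add(-21149, -45053)), Pow(d, -1)) = Mul(Mul(Add(-43932, Pow(Add(55, -74), 2)), Add(-21149, -45053)), Pow(Rational(12265, 7), -1)) = Mul(Mul(Add(-43932, Pow(-19, 2)), -66202), Rational(7, 12265)) = Mul(Mul(Add(-43932, 361), -66202), Rational(7, 12265)) = Mul(Mul(-43571, -66202), Rational(7, 12265)) = Mul(2884487342, Rational(7, 12265)) = Rational(1835582854, 1115)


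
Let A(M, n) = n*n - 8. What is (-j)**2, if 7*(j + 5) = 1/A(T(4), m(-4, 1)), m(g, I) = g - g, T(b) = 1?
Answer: 78961/3136 ≈ 25.179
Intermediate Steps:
m(g, I) = 0
A(M, n) = -8 + n**2 (A(M, n) = n**2 - 8 = -8 + n**2)
j = -281/56 (j = -5 + 1/(7*(-8 + 0**2)) = -5 + 1/(7*(-8 + 0)) = -5 + (1/7)/(-8) = -5 + (1/7)*(-1/8) = -5 - 1/56 = -281/56 ≈ -5.0179)
(-j)**2 = (-1*(-281/56))**2 = (281/56)**2 = 78961/3136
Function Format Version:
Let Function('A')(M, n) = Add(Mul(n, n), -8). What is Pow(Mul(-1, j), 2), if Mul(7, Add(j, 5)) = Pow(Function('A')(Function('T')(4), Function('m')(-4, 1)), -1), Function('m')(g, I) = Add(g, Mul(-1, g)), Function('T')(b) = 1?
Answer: Rational(78961, 3136) ≈ 25.179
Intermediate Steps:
Function('m')(g, I) = 0
Function('A')(M, n) = Add(-8, Pow(n, 2)) (Function('A')(M, n) = Add(Pow(n, 2), -8) = Add(-8, Pow(n, 2)))
j = Rational(-281, 56) (j = Add(-5, Mul(Rational(1, 7), Pow(Add(-8, Pow(0, 2)), -1))) = Add(-5, Mul(Rational(1, 7), Pow(Add(-8, 0), -1))) = Add(-5, Mul(Rational(1, 7), Pow(-8, -1))) = Add(-5, Mul(Rational(1, 7), Rational(-1, 8))) = Add(-5, Rational(-1, 56)) = Rational(-281, 56) ≈ -5.0179)
Pow(Mul(-1, j), 2) = Pow(Mul(-1, Rational(-281, 56)), 2) = Pow(Rational(281, 56), 2) = Rational(78961, 3136)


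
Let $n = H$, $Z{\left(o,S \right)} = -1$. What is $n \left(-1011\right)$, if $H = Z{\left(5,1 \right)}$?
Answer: $1011$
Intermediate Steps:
$H = -1$
$n = -1$
$n \left(-1011\right) = \left(-1\right) \left(-1011\right) = 1011$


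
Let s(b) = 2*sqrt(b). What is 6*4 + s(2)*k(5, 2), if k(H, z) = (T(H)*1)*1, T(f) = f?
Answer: 24 + 10*sqrt(2) ≈ 38.142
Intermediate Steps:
k(H, z) = H (k(H, z) = (H*1)*1 = H*1 = H)
6*4 + s(2)*k(5, 2) = 6*4 + (2*sqrt(2))*5 = 24 + 10*sqrt(2)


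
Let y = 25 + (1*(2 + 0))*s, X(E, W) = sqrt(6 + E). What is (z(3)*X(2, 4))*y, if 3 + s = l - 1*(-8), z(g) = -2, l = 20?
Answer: -300*sqrt(2) ≈ -424.26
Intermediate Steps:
s = 25 (s = -3 + (20 - 1*(-8)) = -3 + (20 + 8) = -3 + 28 = 25)
y = 75 (y = 25 + (1*(2 + 0))*25 = 25 + (1*2)*25 = 25 + 2*25 = 25 + 50 = 75)
(z(3)*X(2, 4))*y = -2*sqrt(6 + 2)*75 = -4*sqrt(2)*75 = -300*sqrt(2)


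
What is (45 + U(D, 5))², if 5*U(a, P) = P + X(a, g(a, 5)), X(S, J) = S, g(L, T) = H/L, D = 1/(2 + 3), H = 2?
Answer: 1324801/625 ≈ 2119.7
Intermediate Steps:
D = ⅕ (D = 1/5 = ⅕ ≈ 0.20000)
g(L, T) = 2/L
U(a, P) = P/5 + a/5 (U(a, P) = (P + a)/5 = P/5 + a/5)
(45 + U(D, 5))² = (45 + ((⅕)*5 + (⅕)*(⅕)))² = (45 + (1 + 1/25))² = (45 + 26/25)² = (1151/25)² = 1324801/625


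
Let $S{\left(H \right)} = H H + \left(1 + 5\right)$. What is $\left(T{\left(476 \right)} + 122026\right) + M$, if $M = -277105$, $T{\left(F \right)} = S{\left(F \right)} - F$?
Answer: $71027$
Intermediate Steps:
$S{\left(H \right)} = 6 + H^{2}$ ($S{\left(H \right)} = H^{2} + 6 = 6 + H^{2}$)
$T{\left(F \right)} = 6 + F^{2} - F$ ($T{\left(F \right)} = \left(6 + F^{2}\right) - F = 6 + F^{2} - F$)
$\left(T{\left(476 \right)} + 122026\right) + M = \left(\left(6 + 476^{2} - 476\right) + 122026\right) - 277105 = \left(\left(6 + 226576 - 476\right) + 122026\right) - 277105 = \left(226106 + 122026\right) - 277105 = 348132 - 277105 = 71027$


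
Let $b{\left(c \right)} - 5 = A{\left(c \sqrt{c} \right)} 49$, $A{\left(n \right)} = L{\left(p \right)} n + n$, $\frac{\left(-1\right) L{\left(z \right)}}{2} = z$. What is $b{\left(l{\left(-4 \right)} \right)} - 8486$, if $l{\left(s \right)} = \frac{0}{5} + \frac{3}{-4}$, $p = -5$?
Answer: $-8481 - \frac{1617 i \sqrt{3}}{8} \approx -8481.0 - 350.09 i$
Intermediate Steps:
$L{\left(z \right)} = - 2 z$
$l{\left(s \right)} = - \frac{3}{4}$ ($l{\left(s \right)} = 0 \cdot \frac{1}{5} + 3 \left(- \frac{1}{4}\right) = 0 - \frac{3}{4} = - \frac{3}{4}$)
$A{\left(n \right)} = 11 n$ ($A{\left(n \right)} = \left(-2\right) \left(-5\right) n + n = 10 n + n = 11 n$)
$b{\left(c \right)} = 5 + 539 c^{\frac{3}{2}}$ ($b{\left(c \right)} = 5 + 11 c \sqrt{c} 49 = 5 + 11 c^{\frac{3}{2}} \cdot 49 = 5 + 539 c^{\frac{3}{2}}$)
$b{\left(l{\left(-4 \right)} \right)} - 8486 = \left(5 + 539 \left(- \frac{3}{4}\right)^{\frac{3}{2}}\right) - 8486 = \left(5 + 539 \left(- \frac{3 i \sqrt{3}}{8}\right)\right) - 8486 = \left(5 - \frac{1617 i \sqrt{3}}{8}\right) - 8486 = -8481 - \frac{1617 i \sqrt{3}}{8}$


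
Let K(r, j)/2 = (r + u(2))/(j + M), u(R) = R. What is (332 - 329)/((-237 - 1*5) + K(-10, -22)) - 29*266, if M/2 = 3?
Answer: -1859077/241 ≈ -7714.0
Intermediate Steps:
M = 6 (M = 2*3 = 6)
K(r, j) = 2*(2 + r)/(6 + j) (K(r, j) = 2*((r + 2)/(j + 6)) = 2*((2 + r)/(6 + j)) = 2*(2 + r)/(6 + j))
(332 - 329)/((-237 - 1*5) + K(-10, -22)) - 29*266 = (332 - 329)/((-237 - 1*5) + 2*(2 - 10)/(6 - 22)) - 29*266 = 3/((-237 - 5) + 2*(-8)/(-16)) - 7714 = 3/(-242 + 2*(-1/16)*(-8)) - 7714 = 3/(-242 + 1) - 7714 = 3/(-241) - 7714 = 3*(-1/241) - 7714 = -3/241 - 7714 = -1859077/241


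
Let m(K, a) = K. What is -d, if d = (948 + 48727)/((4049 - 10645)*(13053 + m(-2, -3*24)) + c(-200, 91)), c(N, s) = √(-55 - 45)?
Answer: 1069060592825/1852630808671229 + 248375*I/3705261617342458 ≈ 0.00057705 + 6.7033e-11*I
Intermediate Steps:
c(N, s) = 10*I (c(N, s) = √(-100) = 10*I)
d = 49675*(-86084396 - 10*I)/7410523234684916 (d = (948 + 48727)/((4049 - 10645)*(13053 - 2) + 10*I) = 49675/(-6596*13051 + 10*I) = 49675/(-86084396 + 10*I) = 49675*((-86084396 - 10*I)/7410523234684916) = 49675*(-86084396 - 10*I)/7410523234684916 ≈ -0.00057705 - 6.7033e-11*I)
-d = -(-1069060592825/1852630808671229 - 248375*I/3705261617342458) = 1069060592825/1852630808671229 + 248375*I/3705261617342458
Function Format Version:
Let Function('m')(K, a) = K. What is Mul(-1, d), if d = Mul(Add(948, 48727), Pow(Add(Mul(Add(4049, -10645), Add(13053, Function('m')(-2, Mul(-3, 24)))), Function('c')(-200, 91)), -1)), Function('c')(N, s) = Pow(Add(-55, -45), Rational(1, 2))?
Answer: Add(Rational(1069060592825, 1852630808671229), Mul(Rational(248375, 3705261617342458), I)) ≈ Add(0.00057705, Mul(6.7033e-11, I))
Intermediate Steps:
Function('c')(N, s) = Mul(10, I) (Function('c')(N, s) = Pow(-100, Rational(1, 2)) = Mul(10, I))
d = Mul(Rational(49675, 7410523234684916), Add(-86084396, Mul(-10, I))) (d = Mul(Add(948, 48727), Pow(Add(Mul(Add(4049, -10645), Add(13053, -2)), Mul(10, I)), -1)) = Mul(49675, Pow(Add(Mul(-6596, 13051), Mul(10, I)), -1)) = Mul(49675, Pow(Add(-86084396, Mul(10, I)), -1)) = Mul(49675, Mul(Rational(1, 7410523234684916), Add(-86084396, Mul(-10, I)))) = Mul(Rational(49675, 7410523234684916), Add(-86084396, Mul(-10, I))) ≈ Add(-0.00057705, Mul(-6.7033e-11, I)))
Mul(-1, d) = Mul(-1, Add(Rational(-1069060592825, 1852630808671229), Mul(Rational(-248375, 3705261617342458), I))) = Add(Rational(1069060592825, 1852630808671229), Mul(Rational(248375, 3705261617342458), I))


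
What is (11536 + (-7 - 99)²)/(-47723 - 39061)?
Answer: -5693/21696 ≈ -0.26240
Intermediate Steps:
(11536 + (-7 - 99)²)/(-47723 - 39061) = (11536 + (-106)²)/(-86784) = (11536 + 11236)*(-1/86784) = 22772*(-1/86784) = -5693/21696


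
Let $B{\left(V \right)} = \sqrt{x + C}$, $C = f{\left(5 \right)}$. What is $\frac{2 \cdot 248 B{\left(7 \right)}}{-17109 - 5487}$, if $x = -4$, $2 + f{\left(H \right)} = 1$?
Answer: $- \frac{124 i \sqrt{5}}{5649} \approx - 0.049083 i$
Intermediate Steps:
$f{\left(H \right)} = -1$ ($f{\left(H \right)} = -2 + 1 = -1$)
$C = -1$
$B{\left(V \right)} = i \sqrt{5}$ ($B{\left(V \right)} = \sqrt{-4 - 1} = \sqrt{-5} = i \sqrt{5}$)
$\frac{2 \cdot 248 B{\left(7 \right)}}{-17109 - 5487} = \frac{2 \cdot 248 i \sqrt{5}}{-17109 - 5487} = \frac{496 i \sqrt{5}}{-22596} = 496 i \sqrt{5} \left(- \frac{1}{22596}\right) = - \frac{124 i \sqrt{5}}{5649}$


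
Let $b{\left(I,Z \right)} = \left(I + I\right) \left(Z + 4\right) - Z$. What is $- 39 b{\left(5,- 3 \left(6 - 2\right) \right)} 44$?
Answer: $116688$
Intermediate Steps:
$b{\left(I,Z \right)} = - Z + 2 I \left(4 + Z\right)$ ($b{\left(I,Z \right)} = 2 I \left(4 + Z\right) - Z = - Z + 2 I \left(4 + Z\right)$)
$- 39 b{\left(5,- 3 \left(6 - 2\right) \right)} 44 = - 39 \left(- \left(-3\right) \left(6 - 2\right) + 8 \cdot 5 + 2 \cdot 5 \left(- 3 \left(6 - 2\right)\right)\right) 44 = - 39 \left(- \left(-3\right) 4 + 40 + 2 \cdot 5 \left(\left(-3\right) 4\right)\right) 44 = - 39 \left(\left(-1\right) \left(-12\right) + 40 + 2 \cdot 5 \left(-12\right)\right) 44 = - 39 \left(12 + 40 - 120\right) 44 = \left(-39\right) \left(-68\right) 44 = 2652 \cdot 44 = 116688$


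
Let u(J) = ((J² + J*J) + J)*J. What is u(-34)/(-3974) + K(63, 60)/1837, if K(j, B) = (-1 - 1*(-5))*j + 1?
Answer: 6512943/331829 ≈ 19.627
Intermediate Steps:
K(j, B) = 1 + 4*j (K(j, B) = (-1 + 5)*j + 1 = 4*j + 1 = 1 + 4*j)
u(J) = J*(J + 2*J²) (u(J) = ((J² + J²) + J)*J = (2*J² + J)*J = (J + 2*J²)*J = J*(J + 2*J²))
u(-34)/(-3974) + K(63, 60)/1837 = ((-34)²*(1 + 2*(-34)))/(-3974) + (1 + 4*63)/1837 = (1156*(1 - 68))*(-1/3974) + (1 + 252)*(1/1837) = (1156*(-67))*(-1/3974) + 253*(1/1837) = -77452*(-1/3974) + 23/167 = 38726/1987 + 23/167 = 6512943/331829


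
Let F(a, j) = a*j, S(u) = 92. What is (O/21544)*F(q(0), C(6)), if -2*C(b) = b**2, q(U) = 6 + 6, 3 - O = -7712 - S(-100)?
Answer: -210789/2693 ≈ -78.273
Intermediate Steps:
O = 7807 (O = 3 - (-7712 - 1*92) = 3 - (-7712 - 92) = 3 - 1*(-7804) = 3 + 7804 = 7807)
q(U) = 12
C(b) = -b**2/2
(O/21544)*F(q(0), C(6)) = (7807/21544)*(12*(-1/2*6**2)) = (7807*(1/21544))*(12*(-1/2*36)) = 7807*(12*(-18))/21544 = (7807/21544)*(-216) = -210789/2693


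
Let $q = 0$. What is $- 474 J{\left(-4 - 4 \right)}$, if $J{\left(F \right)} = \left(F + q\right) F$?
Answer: $-30336$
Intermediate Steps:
$J{\left(F \right)} = F^{2}$ ($J{\left(F \right)} = \left(F + 0\right) F = F F = F^{2}$)
$- 474 J{\left(-4 - 4 \right)} = - 474 \left(-4 - 4\right)^{2} = - 474 \left(-8\right)^{2} = \left(-474\right) 64 = -30336$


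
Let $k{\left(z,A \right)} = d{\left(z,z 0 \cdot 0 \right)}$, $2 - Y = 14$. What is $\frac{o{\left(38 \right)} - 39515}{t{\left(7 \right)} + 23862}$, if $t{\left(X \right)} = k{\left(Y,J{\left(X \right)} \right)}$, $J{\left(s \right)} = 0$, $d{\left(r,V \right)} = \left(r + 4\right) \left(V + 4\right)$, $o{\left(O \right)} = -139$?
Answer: $- \frac{19827}{11915} \approx -1.664$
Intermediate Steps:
$Y = -12$ ($Y = 2 - 14 = -12$)
$d{\left(r,V \right)} = \left(4 + V\right) \left(4 + r\right)$ ($d{\left(r,V \right)} = \left(4 + r\right) \left(4 + V\right) = \left(4 + V\right) \left(4 + r\right)$)
$k{\left(z,A \right)} = 16 + 4 z$ ($k{\left(z,A \right)} = 16 + 4 z 0 \cdot 0 + 4 z + z 0 \cdot 0 z = 16 + 4 \cdot 0 \cdot 0 + 4 z + 0 \cdot 0 z = 16 + 4 \cdot 0 + 4 z + 0 z = 16 + 0 + 4 z + 0 = 16 + 4 z$)
$t{\left(X \right)} = -32$ ($t{\left(X \right)} = 16 + 4 \left(-12\right) = 16 - 48 = -32$)
$\frac{o{\left(38 \right)} - 39515}{t{\left(7 \right)} + 23862} = \frac{-139 - 39515}{-32 + 23862} = - \frac{39654}{23830} = \left(-39654\right) \frac{1}{23830} = - \frac{19827}{11915}$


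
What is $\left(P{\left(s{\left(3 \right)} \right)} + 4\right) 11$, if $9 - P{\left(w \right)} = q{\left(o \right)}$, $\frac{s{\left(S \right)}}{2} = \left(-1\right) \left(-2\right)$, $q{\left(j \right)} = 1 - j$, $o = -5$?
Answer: $77$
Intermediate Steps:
$s{\left(S \right)} = 4$ ($s{\left(S \right)} = 2 \left(\left(-1\right) \left(-2\right)\right) = 2 \cdot 2 = 4$)
$P{\left(w \right)} = 3$ ($P{\left(w \right)} = 9 - \left(1 - -5\right) = 9 - \left(1 + 5\right) = 9 - 6 = 3$)
$\left(P{\left(s{\left(3 \right)} \right)} + 4\right) 11 = \left(3 + 4\right) 11 = 7 \cdot 11 = 77$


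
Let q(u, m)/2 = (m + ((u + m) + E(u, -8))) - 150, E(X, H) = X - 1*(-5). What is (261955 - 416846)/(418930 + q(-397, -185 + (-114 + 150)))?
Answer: -154891/416456 ≈ -0.37193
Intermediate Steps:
E(X, H) = 5 + X (E(X, H) = X + 5 = 5 + X)
q(u, m) = -290 + 4*m + 4*u (q(u, m) = 2*((m + ((u + m) + (5 + u))) - 150) = 2*((m + ((m + u) + (5 + u))) - 150) = 2*((m + (5 + m + 2*u)) - 150) = 2*((5 + 2*m + 2*u) - 150) = 2*(-145 + 2*m + 2*u) = -290 + 4*m + 4*u)
(261955 - 416846)/(418930 + q(-397, -185 + (-114 + 150))) = (261955 - 416846)/(418930 + (-290 + 4*(-185 + (-114 + 150)) + 4*(-397))) = -154891/(418930 + (-290 + 4*(-185 + 36) - 1588)) = -154891/(418930 + (-290 + 4*(-149) - 1588)) = -154891/(418930 + (-290 - 596 - 1588)) = -154891/(418930 - 2474) = -154891/416456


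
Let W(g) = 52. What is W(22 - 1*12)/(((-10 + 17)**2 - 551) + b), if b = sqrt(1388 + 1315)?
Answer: -2008/19177 - 4*sqrt(2703)/19177 ≈ -0.11555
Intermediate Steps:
b = sqrt(2703) ≈ 51.990
W(22 - 1*12)/(((-10 + 17)**2 - 551) + b) = 52/(((-10 + 17)**2 - 551) + sqrt(2703)) = 52/((7**2 - 551) + sqrt(2703)) = 52/((49 - 551) + sqrt(2703)) = 52/(-502 + sqrt(2703))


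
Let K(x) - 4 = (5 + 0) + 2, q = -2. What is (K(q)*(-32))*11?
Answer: -3872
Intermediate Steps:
K(x) = 11 (K(x) = 4 + ((5 + 0) + 2) = 4 + (5 + 2) = 4 + 7 = 11)
(K(q)*(-32))*11 = (11*(-32))*11 = -352*11 = -3872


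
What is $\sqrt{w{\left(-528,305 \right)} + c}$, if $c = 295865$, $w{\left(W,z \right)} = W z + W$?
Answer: $\sqrt{134297} \approx 366.47$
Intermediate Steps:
$w{\left(W,z \right)} = W + W z$
$\sqrt{w{\left(-528,305 \right)} + c} = \sqrt{- 528 \left(1 + 305\right) + 295865} = \sqrt{\left(-528\right) 306 + 295865} = \sqrt{-161568 + 295865} = \sqrt{134297}$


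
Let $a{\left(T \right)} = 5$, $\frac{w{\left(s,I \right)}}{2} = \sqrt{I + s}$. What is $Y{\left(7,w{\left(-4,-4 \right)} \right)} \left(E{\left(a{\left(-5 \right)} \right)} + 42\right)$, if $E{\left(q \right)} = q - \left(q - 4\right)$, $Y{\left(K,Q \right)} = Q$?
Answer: $184 i \sqrt{2} \approx 260.22 i$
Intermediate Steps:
$w{\left(s,I \right)} = 2 \sqrt{I + s}$
$E{\left(q \right)} = 4$ ($E{\left(q \right)} = q - \left(-4 + q\right) = 4$)
$Y{\left(7,w{\left(-4,-4 \right)} \right)} \left(E{\left(a{\left(-5 \right)} \right)} + 42\right) = 2 \sqrt{-4 - 4} \left(4 + 42\right) = 2 \sqrt{-8} \cdot 46 = 2 \cdot 2 i \sqrt{2} \cdot 46 = 4 i \sqrt{2} \cdot 46 = 184 i \sqrt{2}$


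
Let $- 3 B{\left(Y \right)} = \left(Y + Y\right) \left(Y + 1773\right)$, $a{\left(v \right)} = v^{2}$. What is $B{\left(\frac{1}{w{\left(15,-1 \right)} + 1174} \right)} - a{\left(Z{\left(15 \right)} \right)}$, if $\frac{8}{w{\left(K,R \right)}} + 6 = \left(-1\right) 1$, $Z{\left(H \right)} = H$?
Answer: $- \frac{22850778109}{101106150} \approx -226.01$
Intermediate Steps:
$w{\left(K,R \right)} = - \frac{8}{7}$ ($w{\left(K,R \right)} = \frac{8}{-6 - 1} = \frac{8}{-7} = 8 \left(- \frac{1}{7}\right) = - \frac{8}{7}$)
$B{\left(Y \right)} = - \frac{2 Y \left(1773 + Y\right)}{3}$ ($B{\left(Y \right)} = - \frac{\left(Y + Y\right) \left(Y + 1773\right)}{3} = - \frac{2 Y \left(1773 + Y\right)}{3}$)
$B{\left(\frac{1}{w{\left(15,-1 \right)} + 1174} \right)} - a{\left(Z{\left(15 \right)} \right)} = - \frac{2 \left(1773 + \frac{1}{- \frac{8}{7} + 1174}\right)}{3 \left(- \frac{8}{7} + 1174\right)} - 15^{2} = - \frac{2 \left(1773 + \frac{1}{\frac{8210}{7}}\right)}{3 \cdot \frac{8210}{7}} - 225 = \left(- \frac{2}{3}\right) \frac{7}{8210} \left(1773 + \frac{7}{8210}\right) - 225 = \left(- \frac{2}{3}\right) \frac{7}{8210} \cdot \frac{14556337}{8210} - 225 = - \frac{101894359}{101106150} - 225 = - \frac{22850778109}{101106150}$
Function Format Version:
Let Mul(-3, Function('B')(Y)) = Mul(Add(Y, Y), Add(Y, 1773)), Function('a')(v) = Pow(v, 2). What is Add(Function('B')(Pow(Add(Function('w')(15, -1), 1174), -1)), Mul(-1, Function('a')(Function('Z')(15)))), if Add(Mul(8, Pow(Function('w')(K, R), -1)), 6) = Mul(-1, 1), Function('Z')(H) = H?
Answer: Rational(-22850778109, 101106150) ≈ -226.01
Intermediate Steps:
Function('w')(K, R) = Rational(-8, 7) (Function('w')(K, R) = Mul(8, Pow(Add(-6, Mul(-1, 1)), -1)) = Mul(8, Pow(Add(-6, -1), -1)) = Mul(8, Pow(-7, -1)) = Mul(8, Rational(-1, 7)) = Rational(-8, 7))
Function('B')(Y) = Mul(Rational(-2, 3), Y, Add(1773, Y)) (Function('B')(Y) = Mul(Rational(-1, 3), Mul(Add(Y, Y), Add(Y, 1773))) = Mul(Rational(-1, 3), Mul(Mul(2, Y), Add(1773, Y))) = Mul(Rational(-1, 3), Mul(2, Y, Add(1773, Y))) = Mul(Rational(-2, 3), Y, Add(1773, Y)))
Add(Function('B')(Pow(Add(Function('w')(15, -1), 1174), -1)), Mul(-1, Function('a')(Function('Z')(15)))) = Add(Mul(Rational(-2, 3), Pow(Add(Rational(-8, 7), 1174), -1), Add(1773, Pow(Add(Rational(-8, 7), 1174), -1))), Mul(-1, Pow(15, 2))) = Add(Mul(Rational(-2, 3), Pow(Rational(8210, 7), -1), Add(1773, Pow(Rational(8210, 7), -1))), Mul(-1, 225)) = Add(Mul(Rational(-2, 3), Rational(7, 8210), Add(1773, Rational(7, 8210))), -225) = Add(Mul(Rational(-2, 3), Rational(7, 8210), Rational(14556337, 8210)), -225) = Add(Rational(-101894359, 101106150), -225) = Rational(-22850778109, 101106150)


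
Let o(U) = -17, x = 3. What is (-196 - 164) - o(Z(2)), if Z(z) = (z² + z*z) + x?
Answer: -343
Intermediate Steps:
Z(z) = 3 + 2*z² (Z(z) = (z² + z*z) + 3 = (z² + z²) + 3 = 2*z² + 3 = 3 + 2*z²)
(-196 - 164) - o(Z(2)) = (-196 - 164) - 1*(-17) = -360 + 17 = -343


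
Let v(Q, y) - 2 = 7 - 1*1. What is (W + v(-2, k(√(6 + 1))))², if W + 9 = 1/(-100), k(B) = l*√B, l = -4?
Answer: 10201/10000 ≈ 1.0201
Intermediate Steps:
k(B) = -4*√B
W = -901/100 (W = -9 + 1/(-100) = -9 - 1/100 = -901/100 ≈ -9.0100)
v(Q, y) = 8 (v(Q, y) = 2 + (7 - 1*1) = 2 + (7 - 1) = 2 + 6 = 8)
(W + v(-2, k(√(6 + 1))))² = (-901/100 + 8)² = (-101/100)² = 10201/10000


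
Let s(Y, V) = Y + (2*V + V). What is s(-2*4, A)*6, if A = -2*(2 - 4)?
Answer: 24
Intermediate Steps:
A = 4 (A = -2*(-2) = 4)
s(Y, V) = Y + 3*V
s(-2*4, A)*6 = (-2*4 + 3*4)*6 = (-8 + 12)*6 = 4*6 = 24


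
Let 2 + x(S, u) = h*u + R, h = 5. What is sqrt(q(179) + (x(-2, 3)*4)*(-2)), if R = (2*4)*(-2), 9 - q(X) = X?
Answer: I*sqrt(146) ≈ 12.083*I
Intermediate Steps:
q(X) = 9 - X
R = -16 (R = 8*(-2) = -16)
x(S, u) = -18 + 5*u (x(S, u) = -2 + (5*u - 16) = -2 + (-16 + 5*u) = -18 + 5*u)
sqrt(q(179) + (x(-2, 3)*4)*(-2)) = sqrt((9 - 1*179) + ((-18 + 5*3)*4)*(-2)) = sqrt((9 - 179) + ((-18 + 15)*4)*(-2)) = sqrt(-170 - 3*4*(-2)) = sqrt(-170 - 12*(-2)) = sqrt(-170 + 24) = sqrt(-146) = I*sqrt(146)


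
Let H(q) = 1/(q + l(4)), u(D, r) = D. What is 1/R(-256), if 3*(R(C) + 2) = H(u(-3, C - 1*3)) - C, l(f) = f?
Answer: 3/251 ≈ 0.011952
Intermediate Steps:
H(q) = 1/(4 + q) (H(q) = 1/(q + 4) = 1/(4 + q))
R(C) = -5/3 - C/3 (R(C) = -2 + (1/(4 - 3) - C)/3 = -2 + (1/1 - C)/3 = -2 + (1 - C)/3 = -2 + (⅓ - C/3) = -5/3 - C/3)
1/R(-256) = 1/(-5/3 - ⅓*(-256)) = 1/(-5/3 + 256/3) = 1/(251/3) = 3/251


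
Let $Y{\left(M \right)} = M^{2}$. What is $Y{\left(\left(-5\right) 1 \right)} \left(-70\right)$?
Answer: $-1750$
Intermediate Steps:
$Y{\left(\left(-5\right) 1 \right)} \left(-70\right) = \left(\left(-5\right) 1\right)^{2} \left(-70\right) = \left(-5\right)^{2} \left(-70\right) = 25 \left(-70\right) = -1750$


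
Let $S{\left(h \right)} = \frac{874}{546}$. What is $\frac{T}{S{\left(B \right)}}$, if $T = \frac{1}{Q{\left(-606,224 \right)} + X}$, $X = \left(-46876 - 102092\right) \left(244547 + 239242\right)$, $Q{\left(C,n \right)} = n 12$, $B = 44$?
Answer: $- \frac{91}{10498062225656} \approx -8.6683 \cdot 10^{-12}$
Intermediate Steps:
$S{\left(h \right)} = \frac{437}{273}$ ($S{\left(h \right)} = 874 \cdot \frac{1}{546} = \frac{437}{273}$)
$Q{\left(C,n \right)} = 12 n$
$X = -72069079752$ ($X = \left(-148968\right) 483789 = -72069079752$)
$T = - \frac{1}{72069077064}$ ($T = \frac{1}{12 \cdot 224 - 72069079752} = \frac{1}{2688 - 72069079752} = \frac{1}{-72069077064} = - \frac{1}{72069077064} \approx -1.3876 \cdot 10^{-11}$)
$\frac{T}{S{\left(B \right)}} = - \frac{1}{72069077064 \cdot \frac{437}{273}} = \left(- \frac{1}{72069077064}\right) \frac{273}{437} = - \frac{91}{10498062225656}$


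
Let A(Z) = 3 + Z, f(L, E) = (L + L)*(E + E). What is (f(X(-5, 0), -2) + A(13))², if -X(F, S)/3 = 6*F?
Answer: 495616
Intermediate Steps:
X(F, S) = -18*F
f(L, E) = 4*E*L (f(L, E) = (2*L)*(2*E) = 4*E*L)
(f(X(-5, 0), -2) + A(13))² = (4*(-2)*(-18*(-5)) + (3 + 13))² = (4*(-2)*90 + 16)² = (-720 + 16)² = (-704)² = 495616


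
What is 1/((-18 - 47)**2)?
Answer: 1/4225 ≈ 0.00023669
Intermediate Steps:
1/((-18 - 47)**2) = 1/((-65)**2) = 1/4225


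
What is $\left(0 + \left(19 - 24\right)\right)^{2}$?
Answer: $25$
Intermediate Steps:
$\left(0 + \left(19 - 24\right)\right)^{2} = \left(0 - 5\right)^{2} = \left(-5\right)^{2} = 25$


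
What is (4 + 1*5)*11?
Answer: 99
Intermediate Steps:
(4 + 1*5)*11 = (4 + 5)*11 = 9*11 = 99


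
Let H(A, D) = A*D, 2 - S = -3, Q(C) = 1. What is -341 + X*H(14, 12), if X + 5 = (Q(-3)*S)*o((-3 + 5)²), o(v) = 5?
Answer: 3019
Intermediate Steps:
S = 5 (S = 2 - 1*(-3) = 2 + 3 = 5)
X = 20 (X = -5 + (1*5)*5 = -5 + 5*5 = -5 + 25 = 20)
-341 + X*H(14, 12) = -341 + 20*(14*12) = -341 + 20*168 = -341 + 3360 = 3019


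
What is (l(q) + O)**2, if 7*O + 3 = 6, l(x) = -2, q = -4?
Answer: 121/49 ≈ 2.4694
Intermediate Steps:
O = 3/7 (O = -3/7 + (1/7)*6 = -3/7 + 6/7 = 3/7 ≈ 0.42857)
(l(q) + O)**2 = (-2 + 3/7)**2 = (-11/7)**2 = 121/49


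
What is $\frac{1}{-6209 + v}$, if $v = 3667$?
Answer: $- \frac{1}{2542} \approx -0.00039339$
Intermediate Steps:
$\frac{1}{-6209 + v} = \frac{1}{-6209 + 3667} = \frac{1}{-2542} = - \frac{1}{2542}$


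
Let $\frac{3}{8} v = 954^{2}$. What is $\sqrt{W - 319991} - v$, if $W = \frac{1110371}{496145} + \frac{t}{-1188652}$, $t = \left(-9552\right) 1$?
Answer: $-2426976 + \frac{2 i \sqrt{1738927318161376729931688130}}{147435936635} \approx -2.427 \cdot 10^{6} + 565.68 i$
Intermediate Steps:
$t = -9552$
$v = 2426976$ ($v = \frac{8 \cdot 954^{2}}{3} = \frac{8}{3} \cdot 910116 = 2426976$)
$W = \frac{331145971733}{147435936635}$ ($W = \frac{1110371}{496145} - \frac{9552}{-1188652} = 1110371 \cdot \frac{1}{496145} - - \frac{2388}{297163} = \frac{1110371}{496145} + \frac{2388}{297163} = \frac{331145971733}{147435936635} \approx 2.246$)
$\sqrt{W - 319991} - v = \sqrt{\frac{331145971733}{147435936635} - 319991} - 2426976 = \sqrt{- \frac{47177841653798552}{147435936635}} - 2426976 = \frac{2 i \sqrt{1738927318161376729931688130}}{147435936635} - 2426976 = -2426976 + \frac{2 i \sqrt{1738927318161376729931688130}}{147435936635}$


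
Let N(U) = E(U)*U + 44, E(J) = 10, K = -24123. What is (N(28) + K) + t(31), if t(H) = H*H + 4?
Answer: -22834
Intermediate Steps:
N(U) = 44 + 10*U (N(U) = 10*U + 44 = 44 + 10*U)
t(H) = 4 + H**2 (t(H) = H**2 + 4 = 4 + H**2)
(N(28) + K) + t(31) = ((44 + 10*28) - 24123) + (4 + 31**2) = ((44 + 280) - 24123) + (4 + 961) = (324 - 24123) + 965 = -23799 + 965 = -22834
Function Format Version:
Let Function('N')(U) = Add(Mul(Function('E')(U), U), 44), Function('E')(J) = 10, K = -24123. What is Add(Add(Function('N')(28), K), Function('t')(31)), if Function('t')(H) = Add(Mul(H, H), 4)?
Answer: -22834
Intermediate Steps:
Function('N')(U) = Add(44, Mul(10, U)) (Function('N')(U) = Add(Mul(10, U), 44) = Add(44, Mul(10, U)))
Function('t')(H) = Add(4, Pow(H, 2)) (Function('t')(H) = Add(Pow(H, 2), 4) = Add(4, Pow(H, 2)))
Add(Add(Function('N')(28), K), Function('t')(31)) = Add(Add(Add(44, Mul(10, 28)), -24123), Add(4, Pow(31, 2))) = Add(Add(Add(44, 280), -24123), Add(4, 961)) = Add(Add(324, -24123), 965) = Add(-23799, 965) = -22834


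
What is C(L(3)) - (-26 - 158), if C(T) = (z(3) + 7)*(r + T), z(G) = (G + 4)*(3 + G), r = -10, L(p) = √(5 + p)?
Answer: -306 + 98*√2 ≈ -167.41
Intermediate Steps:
z(G) = (3 + G)*(4 + G) (z(G) = (4 + G)*(3 + G) = (3 + G)*(4 + G))
C(T) = -490 + 49*T (C(T) = ((12 + 3² + 7*3) + 7)*(-10 + T) = ((12 + 9 + 21) + 7)*(-10 + T) = (42 + 7)*(-10 + T) = 49*(-10 + T) = -490 + 49*T)
C(L(3)) - (-26 - 158) = (-490 + 49*√(5 + 3)) - (-26 - 158) = (-490 + 49*√8) - 1*(-184) = (-490 + 49*(2*√2)) + 184 = (-490 + 98*√2) + 184 = -306 + 98*√2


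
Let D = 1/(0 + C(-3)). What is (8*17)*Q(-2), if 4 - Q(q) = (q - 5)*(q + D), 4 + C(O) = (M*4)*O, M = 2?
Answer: -1394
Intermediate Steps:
C(O) = -4 + 8*O (C(O) = -4 + (2*4)*O = -4 + 8*O)
D = -1/28 (D = 1/(0 + (-4 + 8*(-3))) = 1/(0 + (-4 - 24)) = 1/(0 - 28) = 1/(-28) = -1/28 ≈ -0.035714)
Q(q) = 4 - (-5 + q)*(-1/28 + q) (Q(q) = 4 - (q - 5)*(q - 1/28) = 4 - (-5 + q)*(-1/28 + q))
(8*17)*Q(-2) = (8*17)*(107/28 - 1*(-2)**2 + (141/28)*(-2)) = 136*(107/28 - 1*4 - 141/14) = 136*(107/28 - 4 - 141/14) = 136*(-41/4) = -1394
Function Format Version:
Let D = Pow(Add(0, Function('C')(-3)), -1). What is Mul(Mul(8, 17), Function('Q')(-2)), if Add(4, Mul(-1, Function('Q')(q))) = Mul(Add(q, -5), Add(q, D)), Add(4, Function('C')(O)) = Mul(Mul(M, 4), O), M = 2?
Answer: -1394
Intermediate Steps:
Function('C')(O) = Add(-4, Mul(8, O)) (Function('C')(O) = Add(-4, Mul(Mul(2, 4), O)) = Add(-4, Mul(8, O)))
D = Rational(-1, 28) (D = Pow(Add(0, Add(-4, Mul(8, -3))), -1) = Pow(Add(0, Add(-4, -24)), -1) = Pow(Add(0, -28), -1) = Pow(-28, -1) = Rational(-1, 28) ≈ -0.035714)
Function('Q')(q) = Add(4, Mul(-1, Add(-5, q), Add(Rational(-1, 28), q))) (Function('Q')(q) = Add(4, Mul(-1, Mul(Add(q, -5), Add(q, Rational(-1, 28))))) = Add(4, Mul(-1, Mul(Add(-5, q), Add(Rational(-1, 28), q)))) = Add(4, Mul(-1, Add(-5, q), Add(Rational(-1, 28), q))))
Mul(Mul(8, 17), Function('Q')(-2)) = Mul(Mul(8, 17), Add(Rational(107, 28), Mul(-1, Pow(-2, 2)), Mul(Rational(141, 28), -2))) = Mul(136, Add(Rational(107, 28), Mul(-1, 4), Rational(-141, 14))) = Mul(136, Add(Rational(107, 28), -4, Rational(-141, 14))) = Mul(136, Rational(-41, 4)) = -1394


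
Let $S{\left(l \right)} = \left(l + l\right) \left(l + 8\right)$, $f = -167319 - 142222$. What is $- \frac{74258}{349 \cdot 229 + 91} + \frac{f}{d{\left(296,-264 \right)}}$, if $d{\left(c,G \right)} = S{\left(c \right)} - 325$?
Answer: $- \frac{19053462193}{7186797858} \approx -2.6512$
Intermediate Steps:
$f = -309541$
$S{\left(l \right)} = 2 l \left(8 + l\right)$
$d{\left(c,G \right)} = -325 + 2 c \left(8 + c\right)$ ($d{\left(c,G \right)} = 2 c \left(8 + c\right) - 325 = -325 + 2 c \left(8 + c\right)$)
$- \frac{74258}{349 \cdot 229 + 91} + \frac{f}{d{\left(296,-264 \right)}} = - \frac{74258}{349 \cdot 229 + 91} - \frac{309541}{-325 + 2 \cdot 296 \left(8 + 296\right)} = - \frac{74258}{79921 + 91} - \frac{309541}{-325 + 2 \cdot 296 \cdot 304} = - \frac{74258}{80012} - \frac{309541}{-325 + 179968} = \left(-74258\right) \frac{1}{80012} - \frac{309541}{179643} = - \frac{37129}{40006} - \frac{309541}{179643} = - \frac{19053462193}{7186797858}$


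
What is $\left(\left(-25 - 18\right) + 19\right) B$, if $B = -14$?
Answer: $336$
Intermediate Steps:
$\left(\left(-25 - 18\right) + 19\right) B = \left(\left(-25 - 18\right) + 19\right) \left(-14\right) = \left(-43 + 19\right) \left(-14\right) = \left(-24\right) \left(-14\right) = 336$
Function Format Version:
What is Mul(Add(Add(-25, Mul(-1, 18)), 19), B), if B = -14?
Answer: 336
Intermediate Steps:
Mul(Add(Add(-25, Mul(-1, 18)), 19), B) = Mul(Add(Add(-25, Mul(-1, 18)), 19), -14) = Mul(Add(Add(-25, -18), 19), -14) = Mul(Add(-43, 19), -14) = Mul(-24, -14) = 336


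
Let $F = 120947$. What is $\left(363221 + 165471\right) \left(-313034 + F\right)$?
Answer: $-101554860204$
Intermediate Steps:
$\left(363221 + 165471\right) \left(-313034 + F\right) = \left(363221 + 165471\right) \left(-313034 + 120947\right) = 528692 \left(-192087\right) = -101554860204$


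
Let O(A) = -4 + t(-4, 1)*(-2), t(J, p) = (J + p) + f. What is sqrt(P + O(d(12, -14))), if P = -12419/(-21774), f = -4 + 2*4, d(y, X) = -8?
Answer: 5*I*sqrt(102969246)/21774 ≈ 2.3302*I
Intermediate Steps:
f = 4 (f = -4 + 8 = 4)
t(J, p) = 4 + J + p (t(J, p) = (J + p) + 4 = 4 + J + p)
O(A) = -6 (O(A) = -4 + (4 - 4 + 1)*(-2) = -4 + 1*(-2) = -4 - 2 = -6)
P = 12419/21774 (P = -12419*(-1/21774) = 12419/21774 ≈ 0.57036)
sqrt(P + O(d(12, -14))) = sqrt(12419/21774 - 6) = sqrt(-118225/21774) = 5*I*sqrt(102969246)/21774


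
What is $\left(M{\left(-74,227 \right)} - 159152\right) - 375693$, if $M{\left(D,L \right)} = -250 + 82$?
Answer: $-535013$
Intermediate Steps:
$M{\left(D,L \right)} = -168$
$\left(M{\left(-74,227 \right)} - 159152\right) - 375693 = \left(-168 - 159152\right) - 375693 = -159320 - 375693 = -535013$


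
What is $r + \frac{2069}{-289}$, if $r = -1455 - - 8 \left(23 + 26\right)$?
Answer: $- \frac{309276}{289} \approx -1070.2$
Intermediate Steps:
$r = -1063$ ($r = -1455 - \left(-8\right) 49 = -1455 - -392 = -1455 + 392 = -1063$)
$r + \frac{2069}{-289} = -1063 + \frac{2069}{-289} = -1063 + 2069 \left(- \frac{1}{289}\right) = -1063 - \frac{2069}{289} = - \frac{309276}{289}$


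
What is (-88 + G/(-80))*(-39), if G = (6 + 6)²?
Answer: 17511/5 ≈ 3502.2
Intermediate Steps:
G = 144 (G = 12² = 144)
(-88 + G/(-80))*(-39) = (-88 + 144/(-80))*(-39) = (-88 + 144*(-1/80))*(-39) = (-88 - 9/5)*(-39) = -449/5*(-39) = 17511/5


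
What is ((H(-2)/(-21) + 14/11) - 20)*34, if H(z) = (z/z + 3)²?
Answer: -153068/231 ≈ -662.63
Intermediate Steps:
H(z) = 16 (H(z) = (1 + 3)² = 4² = 16)
((H(-2)/(-21) + 14/11) - 20)*34 = ((16/(-21) + 14/11) - 20)*34 = ((16*(-1/21) + 14*(1/11)) - 20)*34 = ((-16/21 + 14/11) - 20)*34 = (118/231 - 20)*34 = -4502/231*34 = -153068/231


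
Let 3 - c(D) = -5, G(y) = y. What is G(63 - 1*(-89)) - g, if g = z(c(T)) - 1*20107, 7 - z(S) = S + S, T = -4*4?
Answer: 20268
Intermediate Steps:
T = -16
c(D) = 8 (c(D) = 3 - 1*(-5) = 3 + 5 = 8)
z(S) = 7 - 2*S (z(S) = 7 - (S + S) = 7 - 2*S)
g = -20116 (g = (7 - 2*8) - 1*20107 = (7 - 16) - 20107 = -9 - 20107 = -20116)
G(63 - 1*(-89)) - g = (63 - 1*(-89)) - 1*(-20116) = (63 + 89) + 20116 = 152 + 20116 = 20268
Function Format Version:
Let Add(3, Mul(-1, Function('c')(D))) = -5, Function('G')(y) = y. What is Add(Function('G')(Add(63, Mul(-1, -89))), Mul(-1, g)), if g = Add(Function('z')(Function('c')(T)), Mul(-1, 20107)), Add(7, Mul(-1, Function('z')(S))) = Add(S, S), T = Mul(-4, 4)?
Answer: 20268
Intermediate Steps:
T = -16
Function('c')(D) = 8 (Function('c')(D) = Add(3, Mul(-1, -5)) = Add(3, 5) = 8)
Function('z')(S) = Add(7, Mul(-2, S)) (Function('z')(S) = Add(7, Mul(-1, Add(S, S))) = Add(7, Mul(-1, Mul(2, S))) = Add(7, Mul(-2, S)))
g = -20116 (g = Add(Add(7, Mul(-2, 8)), Mul(-1, 20107)) = Add(Add(7, -16), -20107) = Add(-9, -20107) = -20116)
Add(Function('G')(Add(63, Mul(-1, -89))), Mul(-1, g)) = Add(Add(63, Mul(-1, -89)), Mul(-1, -20116)) = Add(Add(63, 89), 20116) = Add(152, 20116) = 20268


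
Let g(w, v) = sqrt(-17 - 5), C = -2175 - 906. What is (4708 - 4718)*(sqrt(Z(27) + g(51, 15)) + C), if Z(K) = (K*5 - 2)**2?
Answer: 30810 - 10*sqrt(17689 + I*sqrt(22)) ≈ 29480.0 - 0.17633*I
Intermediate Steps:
C = -3081
g(w, v) = I*sqrt(22) (g(w, v) = sqrt(-22) = I*sqrt(22))
Z(K) = (-2 + 5*K)**2 (Z(K) = (5*K - 2)**2 = (-2 + 5*K)**2)
(4708 - 4718)*(sqrt(Z(27) + g(51, 15)) + C) = (4708 - 4718)*(sqrt((-2 + 5*27)**2 + I*sqrt(22)) - 3081) = -10*(sqrt((-2 + 135)**2 + I*sqrt(22)) - 3081) = -10*(sqrt(133**2 + I*sqrt(22)) - 3081) = -10*(sqrt(17689 + I*sqrt(22)) - 3081) = -10*(-3081 + sqrt(17689 + I*sqrt(22))) = 30810 - 10*sqrt(17689 + I*sqrt(22))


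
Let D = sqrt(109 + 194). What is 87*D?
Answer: 87*sqrt(303) ≈ 1514.4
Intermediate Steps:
D = sqrt(303) ≈ 17.407
87*D = 87*sqrt(303)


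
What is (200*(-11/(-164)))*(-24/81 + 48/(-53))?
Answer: -946000/58671 ≈ -16.124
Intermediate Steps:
(200*(-11/(-164)))*(-24/81 + 48/(-53)) = (200*(-11*(-1/164)))*(-24*1/81 + 48*(-1/53)) = (200*(11/164))*(-8/27 - 48/53) = (550/41)*(-1720/1431) = -946000/58671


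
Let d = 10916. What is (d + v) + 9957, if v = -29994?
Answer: -9121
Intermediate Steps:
(d + v) + 9957 = (10916 - 29994) + 9957 = -19078 + 9957 = -9121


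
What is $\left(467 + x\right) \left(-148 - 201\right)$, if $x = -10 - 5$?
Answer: $-157748$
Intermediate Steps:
$x = -15$ ($x = -10 - 5 = -15$)
$\left(467 + x\right) \left(-148 - 201\right) = \left(467 - 15\right) \left(-148 - 201\right) = 452 \left(-349\right) = -157748$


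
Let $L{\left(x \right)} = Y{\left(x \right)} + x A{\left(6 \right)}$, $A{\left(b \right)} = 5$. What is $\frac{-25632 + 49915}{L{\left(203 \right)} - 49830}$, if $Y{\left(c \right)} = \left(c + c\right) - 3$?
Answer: $- \frac{3469}{6916} \approx -0.50159$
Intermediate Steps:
$Y{\left(c \right)} = -3 + 2 c$ ($Y{\left(c \right)} = 2 c - 3 = -3 + 2 c$)
$L{\left(x \right)} = -3 + 7 x$ ($L{\left(x \right)} = \left(-3 + 2 x\right) + x 5 = \left(-3 + 2 x\right) + 5 x = -3 + 7 x$)
$\frac{-25632 + 49915}{L{\left(203 \right)} - 49830} = \frac{-25632 + 49915}{\left(-3 + 7 \cdot 203\right) - 49830} = \frac{24283}{\left(-3 + 1421\right) - 49830} = \frac{24283}{1418 - 49830} = \frac{24283}{-48412} = 24283 \left(- \frac{1}{48412}\right) = - \frac{3469}{6916}$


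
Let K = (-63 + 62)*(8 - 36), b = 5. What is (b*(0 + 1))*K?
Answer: 140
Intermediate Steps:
K = 28 (K = -1*(-28) = 28)
(b*(0 + 1))*K = (5*(0 + 1))*28 = (5*1)*28 = 5*28 = 140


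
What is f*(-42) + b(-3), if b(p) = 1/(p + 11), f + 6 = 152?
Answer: -49055/8 ≈ -6131.9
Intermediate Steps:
f = 146 (f = -6 + 152 = 146)
b(p) = 1/(11 + p)
f*(-42) + b(-3) = 146*(-42) + 1/(11 - 3) = -6132 + 1/8 = -6132 + ⅛ = -49055/8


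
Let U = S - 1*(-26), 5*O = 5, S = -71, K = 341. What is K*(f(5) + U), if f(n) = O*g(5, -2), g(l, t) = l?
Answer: -13640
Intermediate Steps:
O = 1 (O = (1/5)*5 = 1)
f(n) = 5 (f(n) = 1*5 = 5)
U = -45 (U = -71 - 1*(-26) = -71 + 26 = -45)
K*(f(5) + U) = 341*(5 - 45) = 341*(-40) = -13640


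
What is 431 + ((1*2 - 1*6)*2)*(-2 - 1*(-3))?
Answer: 423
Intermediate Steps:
431 + ((1*2 - 1*6)*2)*(-2 - 1*(-3)) = 431 + ((2 - 6)*2)*(-2 + 3) = 431 - 4*2*1 = 431 - 8*1 = 431 - 8 = 423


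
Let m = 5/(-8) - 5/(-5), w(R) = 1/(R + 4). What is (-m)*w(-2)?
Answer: -3/16 ≈ -0.18750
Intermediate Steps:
w(R) = 1/(4 + R)
m = 3/8 (m = 5*(-⅛) - 5*(-⅕) = -5/8 + 1 = 3/8 ≈ 0.37500)
(-m)*w(-2) = (-1*3/8)/(4 - 2) = -3/8/2 = -3/8*½ = -3/16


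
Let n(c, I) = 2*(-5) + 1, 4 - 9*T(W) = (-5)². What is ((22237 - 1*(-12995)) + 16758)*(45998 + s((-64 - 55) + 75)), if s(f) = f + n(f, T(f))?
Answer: 2388680550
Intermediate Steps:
T(W) = -7/3 (T(W) = 4/9 - ⅑*(-5)² = 4/9 - ⅑*25 = 4/9 - 25/9 = -7/3)
n(c, I) = -9 (n(c, I) = -10 + 1 = -9)
s(f) = -9 + f (s(f) = f - 9 = -9 + f)
((22237 - 1*(-12995)) + 16758)*(45998 + s((-64 - 55) + 75)) = ((22237 - 1*(-12995)) + 16758)*(45998 + (-9 + ((-64 - 55) + 75))) = ((22237 + 12995) + 16758)*(45998 + (-9 + (-119 + 75))) = (35232 + 16758)*(45998 + (-9 - 44)) = 51990*(45998 - 53) = 51990*45945 = 2388680550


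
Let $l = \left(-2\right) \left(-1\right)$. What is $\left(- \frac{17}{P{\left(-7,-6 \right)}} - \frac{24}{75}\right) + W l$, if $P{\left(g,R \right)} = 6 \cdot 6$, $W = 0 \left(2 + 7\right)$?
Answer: $- \frac{713}{900} \approx -0.79222$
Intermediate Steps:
$l = 2$
$W = 0$ ($W = 0 \cdot 9 = 0$)
$P{\left(g,R \right)} = 36$
$\left(- \frac{17}{P{\left(-7,-6 \right)}} - \frac{24}{75}\right) + W l = \left(- \frac{17}{36} - \frac{24}{75}\right) + 0 \cdot 2 = \left(\left(-17\right) \frac{1}{36} - \frac{8}{25}\right) + 0 = \left(- \frac{17}{36} - \frac{8}{25}\right) + 0 = - \frac{713}{900} + 0 = - \frac{713}{900}$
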